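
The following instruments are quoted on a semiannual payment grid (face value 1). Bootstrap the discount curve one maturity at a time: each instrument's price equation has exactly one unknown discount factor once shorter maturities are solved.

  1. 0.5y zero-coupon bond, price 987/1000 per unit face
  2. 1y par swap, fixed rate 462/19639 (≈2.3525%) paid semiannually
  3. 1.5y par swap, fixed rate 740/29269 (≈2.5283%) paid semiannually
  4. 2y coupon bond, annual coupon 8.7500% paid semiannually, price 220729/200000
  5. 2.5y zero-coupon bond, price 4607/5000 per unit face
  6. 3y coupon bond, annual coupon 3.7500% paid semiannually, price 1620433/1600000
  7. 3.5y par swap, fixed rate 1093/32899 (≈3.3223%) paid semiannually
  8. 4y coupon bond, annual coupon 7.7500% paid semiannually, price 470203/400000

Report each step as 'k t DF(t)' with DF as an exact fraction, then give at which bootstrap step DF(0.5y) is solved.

step 1 [0.5y] zero: DF = P = 987/1000 ≈ 0.987000
step 2 [1y] swap r/2=231/19639: DF=(1 − 231/19639·(0.987000))/(1+231/19639) = 9769/10000 ≈ 0.976900
step 3 [1.5y] swap r/2=370/29269: DF=(1 − 370/29269·(0.987000+0.976900))/(1+370/29269) = 963/1000 ≈ 0.963000
step 4 [2y] bond c/2=7/160: DF=(220729/200000 − 7/160·(0.987000+0.976900+0.963000))/(1+7/160) = 9347/10000 ≈ 0.934700
step 5 [2.5y] zero: DF = P = 4607/5000 ≈ 0.921400
step 6 [3y] bond c/2=3/160: DF=(1620433/1600000 − 3/160·(0.987000+0.976900+0.963000+0.934700+0.921400))/(1+3/160) = 9061/10000 ≈ 0.906100
step 7 [3.5y] swap r/2=1093/65798: DF=(1 − 1093/65798·(0.987000+0.976900+0.963000+0.934700+0.921400+0.906100))/(1+1093/65798) = 8907/10000 ≈ 0.890700
step 8 [4y] bond c/2=31/800: DF=(470203/400000 − 31/800·(0.987000+0.976900+0.963000+0.934700+0.921400+0.906100+0.890700))/(1+31/800) = 4431/5000 ≈ 0.886200

1 1/2 987/1000
2 1 9769/10000
3 3/2 963/1000
4 2 9347/10000
5 5/2 4607/5000
6 3 9061/10000
7 7/2 8907/10000
8 4 4431/5000
DF(0.5y) is solved at step 1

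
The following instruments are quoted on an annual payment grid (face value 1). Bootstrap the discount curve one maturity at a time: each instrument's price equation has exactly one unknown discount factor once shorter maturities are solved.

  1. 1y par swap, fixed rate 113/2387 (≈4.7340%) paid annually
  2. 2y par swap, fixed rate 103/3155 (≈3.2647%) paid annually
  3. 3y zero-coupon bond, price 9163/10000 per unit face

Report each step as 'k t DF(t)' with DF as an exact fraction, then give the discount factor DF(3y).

step 1 [1y] swap r/1=113/2387: DF=(1 − 113/2387·(0))/(1+113/2387) = 2387/2500 ≈ 0.954800
step 2 [2y] swap r/1=103/3155: DF=(1 − 103/3155·(0.954800))/(1+103/3155) = 4691/5000 ≈ 0.938200
step 3 [3y] zero: DF = P = 9163/10000 ≈ 0.916300

1 1 2387/2500
2 2 4691/5000
3 3 9163/10000
DF(3y) = 9163/10000 ≈ 0.916300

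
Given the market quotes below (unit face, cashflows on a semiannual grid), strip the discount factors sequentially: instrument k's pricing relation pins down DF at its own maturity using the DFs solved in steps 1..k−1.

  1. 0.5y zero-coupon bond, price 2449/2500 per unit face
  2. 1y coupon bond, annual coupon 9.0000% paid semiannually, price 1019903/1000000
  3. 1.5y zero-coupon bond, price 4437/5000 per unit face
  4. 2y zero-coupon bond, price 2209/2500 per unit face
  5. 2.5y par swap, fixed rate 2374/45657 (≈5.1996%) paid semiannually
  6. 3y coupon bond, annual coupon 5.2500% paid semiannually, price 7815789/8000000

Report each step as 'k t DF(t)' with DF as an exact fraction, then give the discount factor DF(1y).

step 1 [0.5y] zero: DF = P = 2449/2500 ≈ 0.979600
step 2 [1y] bond c/2=9/200: DF=(1019903/1000000 − 9/200·(0.979600))/(1+9/200) = 4669/5000 ≈ 0.933800
step 3 [1.5y] zero: DF = P = 4437/5000 ≈ 0.887400
step 4 [2y] zero: DF = P = 2209/2500 ≈ 0.883600
step 5 [2.5y] swap r/2=1187/45657: DF=(1 − 1187/45657·(0.979600+0.933800+0.887400+0.883600))/(1+1187/45657) = 8813/10000 ≈ 0.881300
step 6 [3y] bond c/2=21/800: DF=(7815789/8000000 − 21/800·(0.979600+0.933800+0.887400+0.883600+0.881300))/(1+21/800) = 522/625 ≈ 0.835200

1 1/2 2449/2500
2 1 4669/5000
3 3/2 4437/5000
4 2 2209/2500
5 5/2 8813/10000
6 3 522/625
DF(1y) = 4669/5000 ≈ 0.933800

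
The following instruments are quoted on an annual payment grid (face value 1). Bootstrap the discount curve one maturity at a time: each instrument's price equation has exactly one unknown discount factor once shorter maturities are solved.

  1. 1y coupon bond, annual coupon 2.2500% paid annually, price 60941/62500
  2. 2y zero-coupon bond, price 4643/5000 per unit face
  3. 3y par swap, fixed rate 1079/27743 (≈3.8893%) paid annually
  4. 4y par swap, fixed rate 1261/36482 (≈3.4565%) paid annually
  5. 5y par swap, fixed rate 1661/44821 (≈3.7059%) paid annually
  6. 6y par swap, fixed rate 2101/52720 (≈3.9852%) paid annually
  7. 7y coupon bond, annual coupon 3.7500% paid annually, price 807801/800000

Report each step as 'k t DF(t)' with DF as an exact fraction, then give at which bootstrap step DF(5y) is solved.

step 1 [1y] bond c/1=9/400: DF=(60941/62500 − 9/400·(0))/(1+9/400) = 596/625 ≈ 0.953600
step 2 [2y] zero: DF = P = 4643/5000 ≈ 0.928600
step 3 [3y] swap r/1=1079/27743: DF=(1 − 1079/27743·(0.953600+0.928600))/(1+1079/27743) = 8921/10000 ≈ 0.892100
step 4 [4y] swap r/1=1261/36482: DF=(1 − 1261/36482·(0.953600+0.928600+0.892100))/(1+1261/36482) = 8739/10000 ≈ 0.873900
step 5 [5y] swap r/1=1661/44821: DF=(1 − 1661/44821·(0.953600+0.928600+0.892100+0.873900))/(1+1661/44821) = 8339/10000 ≈ 0.833900
step 6 [6y] swap r/1=2101/52720: DF=(1 − 2101/52720·(0.953600+0.928600+0.892100+0.873900+0.833900))/(1+2101/52720) = 7899/10000 ≈ 0.789900
step 7 [7y] bond c/1=3/80: DF=(807801/800000 − 3/80·(0.953600+0.928600+0.892100+0.873900+0.833900+0.789900))/(1+3/80) = 7827/10000 ≈ 0.782700

1 1 596/625
2 2 4643/5000
3 3 8921/10000
4 4 8739/10000
5 5 8339/10000
6 6 7899/10000
7 7 7827/10000
DF(5y) is solved at step 5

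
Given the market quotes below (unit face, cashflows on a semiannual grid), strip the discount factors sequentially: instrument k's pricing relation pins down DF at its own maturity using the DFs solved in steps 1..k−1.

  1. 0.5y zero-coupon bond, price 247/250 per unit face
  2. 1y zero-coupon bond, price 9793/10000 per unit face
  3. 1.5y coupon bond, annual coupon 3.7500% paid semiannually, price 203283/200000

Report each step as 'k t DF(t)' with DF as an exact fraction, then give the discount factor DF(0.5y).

step 1 [0.5y] zero: DF = P = 247/250 ≈ 0.988000
step 2 [1y] zero: DF = P = 9793/10000 ≈ 0.979300
step 3 [1.5y] bond c/2=3/160: DF=(203283/200000 − 3/160·(0.988000+0.979300))/(1+3/160) = 1923/2000 ≈ 0.961500

1 1/2 247/250
2 1 9793/10000
3 3/2 1923/2000
DF(0.5y) = 247/250 ≈ 0.988000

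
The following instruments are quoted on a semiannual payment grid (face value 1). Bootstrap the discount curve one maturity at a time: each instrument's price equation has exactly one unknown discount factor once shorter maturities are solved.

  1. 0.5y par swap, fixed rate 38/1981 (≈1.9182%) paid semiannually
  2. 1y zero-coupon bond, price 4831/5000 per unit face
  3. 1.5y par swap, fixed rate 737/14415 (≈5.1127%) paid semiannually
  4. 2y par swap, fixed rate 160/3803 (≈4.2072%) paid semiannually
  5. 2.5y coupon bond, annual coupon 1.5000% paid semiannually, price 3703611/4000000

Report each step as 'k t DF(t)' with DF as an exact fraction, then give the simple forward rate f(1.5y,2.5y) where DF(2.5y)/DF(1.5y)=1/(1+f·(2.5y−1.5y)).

step 1 [0.5y] swap r/2=19/1981: DF=(1 − 19/1981·(0))/(1+19/1981) = 1981/2000 ≈ 0.990500
step 2 [1y] zero: DF = P = 4831/5000 ≈ 0.966200
step 3 [1.5y] swap r/2=737/28830: DF=(1 − 737/28830·(0.990500+0.966200))/(1+737/28830) = 9263/10000 ≈ 0.926300
step 4 [2y] swap r/2=80/3803: DF=(1 − 80/3803·(0.990500+0.966200+0.926300))/(1+80/3803) = 23/25 ≈ 0.920000
step 5 [2.5y] bond c/2=3/400: DF=(3703611/4000000 − 3/400·(0.990500+0.966200+0.926300+0.920000))/(1+3/400) = 8907/10000 ≈ 0.890700

1 1/2 1981/2000
2 1 4831/5000
3 3/2 9263/10000
4 2 23/25
5 5/2 8907/10000
f(1.5y,2.5y) = ((9263/10000)/(8907/10000) − 1)/(1) = 356/8907 ≈ 3.9969%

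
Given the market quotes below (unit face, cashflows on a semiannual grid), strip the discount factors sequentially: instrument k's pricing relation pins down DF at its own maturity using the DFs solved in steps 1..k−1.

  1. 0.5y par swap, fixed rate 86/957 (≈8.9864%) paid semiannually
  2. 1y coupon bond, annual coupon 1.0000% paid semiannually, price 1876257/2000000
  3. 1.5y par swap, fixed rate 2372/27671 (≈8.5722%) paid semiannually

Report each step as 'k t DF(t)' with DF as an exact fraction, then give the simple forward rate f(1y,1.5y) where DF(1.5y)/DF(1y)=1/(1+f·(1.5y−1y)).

step 1 [0.5y] swap r/2=43/957: DF=(1 − 43/957·(0))/(1+43/957) = 957/1000 ≈ 0.957000
step 2 [1y] bond c/2=1/200: DF=(1876257/2000000 − 1/200·(0.957000))/(1+1/200) = 9287/10000 ≈ 0.928700
step 3 [1.5y] swap r/2=1186/27671: DF=(1 − 1186/27671·(0.957000+0.928700))/(1+1186/27671) = 4407/5000 ≈ 0.881400

1 1/2 957/1000
2 1 9287/10000
3 3/2 4407/5000
f(1y,1.5y) = ((9287/10000)/(4407/5000) − 1)/(1/2) = 473/4407 ≈ 10.7329%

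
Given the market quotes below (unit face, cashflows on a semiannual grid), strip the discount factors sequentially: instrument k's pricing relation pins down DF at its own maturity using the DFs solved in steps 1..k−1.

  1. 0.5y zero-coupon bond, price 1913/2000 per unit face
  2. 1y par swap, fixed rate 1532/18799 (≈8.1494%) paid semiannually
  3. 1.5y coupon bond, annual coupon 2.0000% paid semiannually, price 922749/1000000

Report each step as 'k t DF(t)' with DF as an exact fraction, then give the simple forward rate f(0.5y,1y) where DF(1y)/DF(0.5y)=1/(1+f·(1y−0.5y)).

step 1 [0.5y] zero: DF = P = 1913/2000 ≈ 0.956500
step 2 [1y] swap r/2=766/18799: DF=(1 − 766/18799·(0.956500))/(1+766/18799) = 4617/5000 ≈ 0.923400
step 3 [1.5y] bond c/2=1/100: DF=(922749/1000000 − 1/100·(0.956500+0.923400))/(1+1/100) = 179/200 ≈ 0.895000

1 1/2 1913/2000
2 1 4617/5000
3 3/2 179/200
f(0.5y,1y) = ((1913/2000)/(4617/5000) − 1)/(1/2) = 331/4617 ≈ 7.1692%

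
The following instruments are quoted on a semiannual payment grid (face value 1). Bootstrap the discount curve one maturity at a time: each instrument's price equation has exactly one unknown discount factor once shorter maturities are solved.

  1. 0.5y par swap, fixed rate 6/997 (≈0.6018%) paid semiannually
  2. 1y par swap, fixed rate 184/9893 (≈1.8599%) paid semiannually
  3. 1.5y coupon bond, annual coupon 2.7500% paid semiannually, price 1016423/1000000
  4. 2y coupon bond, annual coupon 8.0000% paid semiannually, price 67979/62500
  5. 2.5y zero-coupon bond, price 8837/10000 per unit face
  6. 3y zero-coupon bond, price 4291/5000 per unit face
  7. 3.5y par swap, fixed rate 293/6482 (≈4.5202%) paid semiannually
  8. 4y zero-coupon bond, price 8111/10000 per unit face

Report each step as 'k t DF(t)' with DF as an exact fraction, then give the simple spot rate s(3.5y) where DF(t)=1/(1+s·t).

step 1 [0.5y] swap r/2=3/997: DF=(1 − 3/997·(0))/(1+3/997) = 997/1000 ≈ 0.997000
step 2 [1y] swap r/2=92/9893: DF=(1 − 92/9893·(0.997000))/(1+92/9893) = 1227/1250 ≈ 0.981600
step 3 [1.5y] bond c/2=11/800: DF=(1016423/1000000 − 11/800·(0.997000+0.981600))/(1+11/800) = 4879/5000 ≈ 0.975800
step 4 [2y] bond c/2=1/25: DF=(67979/62500 − 1/25·(0.997000+0.981600+0.975800))/(1+1/25) = 4661/5000 ≈ 0.932200
step 5 [2.5y] zero: DF = P = 8837/10000 ≈ 0.883700
step 6 [3y] zero: DF = P = 4291/5000 ≈ 0.858200
step 7 [3.5y] swap r/2=293/12964: DF=(1 − 293/12964·(0.997000+0.981600+0.975800+0.932200+0.883700+0.858200))/(1+293/12964) = 1707/2000 ≈ 0.853500
step 8 [4y] zero: DF = P = 8111/10000 ≈ 0.811100

1 1/2 997/1000
2 1 1227/1250
3 3/2 4879/5000
4 2 4661/5000
5 5/2 8837/10000
6 3 4291/5000
7 7/2 1707/2000
8 4 8111/10000
s(3.5y) = (1/(1707/2000) − 1)/(7/2) = 586/11949 ≈ 4.9042%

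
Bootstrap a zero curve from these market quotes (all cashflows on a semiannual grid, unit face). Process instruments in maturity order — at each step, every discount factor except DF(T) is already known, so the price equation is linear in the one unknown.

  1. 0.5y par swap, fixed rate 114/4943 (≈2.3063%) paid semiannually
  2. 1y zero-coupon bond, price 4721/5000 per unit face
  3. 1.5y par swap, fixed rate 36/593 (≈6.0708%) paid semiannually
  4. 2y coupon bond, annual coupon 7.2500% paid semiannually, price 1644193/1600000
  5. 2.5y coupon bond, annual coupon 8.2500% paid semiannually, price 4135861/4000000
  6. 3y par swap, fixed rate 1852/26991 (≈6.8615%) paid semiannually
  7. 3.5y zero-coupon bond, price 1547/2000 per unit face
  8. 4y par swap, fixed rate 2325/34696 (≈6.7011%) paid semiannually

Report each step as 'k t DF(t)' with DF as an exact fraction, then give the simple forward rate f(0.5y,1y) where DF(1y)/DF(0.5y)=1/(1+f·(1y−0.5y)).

1 1/2 4943/5000
2 1 4721/5000
3 3/2 571/625
4 2 8921/10000
5 5/2 8449/10000
6 3 2037/2500
7 7/2 1547/2000
8 4 307/400
f(0.5y,1y) = ((4943/5000)/(4721/5000) − 1)/(1/2) = 444/4721 ≈ 9.4048%

step 1 [0.5y] swap r/2=57/4943: DF=(1 − 57/4943·(0))/(1+57/4943) = 4943/5000 ≈ 0.988600
step 2 [1y] zero: DF = P = 4721/5000 ≈ 0.944200
step 3 [1.5y] swap r/2=18/593: DF=(1 − 18/593·(0.988600+0.944200))/(1+18/593) = 571/625 ≈ 0.913600
step 4 [2y] bond c/2=29/800: DF=(1644193/1600000 − 29/800·(0.988600+0.944200+0.913600))/(1+29/800) = 8921/10000 ≈ 0.892100
step 5 [2.5y] bond c/2=33/800: DF=(4135861/4000000 − 33/800·(0.988600+0.944200+0.913600+0.892100))/(1+33/800) = 8449/10000 ≈ 0.844900
step 6 [3y] swap r/2=926/26991: DF=(1 − 926/26991·(0.988600+0.944200+0.913600+0.892100+0.844900))/(1+926/26991) = 2037/2500 ≈ 0.814800
step 7 [3.5y] zero: DF = P = 1547/2000 ≈ 0.773500
step 8 [4y] swap r/2=2325/69392: DF=(1 − 2325/69392·(0.988600+0.944200+0.913600+0.892100+0.844900+0.814800+0.773500))/(1+2325/69392) = 307/400 ≈ 0.767500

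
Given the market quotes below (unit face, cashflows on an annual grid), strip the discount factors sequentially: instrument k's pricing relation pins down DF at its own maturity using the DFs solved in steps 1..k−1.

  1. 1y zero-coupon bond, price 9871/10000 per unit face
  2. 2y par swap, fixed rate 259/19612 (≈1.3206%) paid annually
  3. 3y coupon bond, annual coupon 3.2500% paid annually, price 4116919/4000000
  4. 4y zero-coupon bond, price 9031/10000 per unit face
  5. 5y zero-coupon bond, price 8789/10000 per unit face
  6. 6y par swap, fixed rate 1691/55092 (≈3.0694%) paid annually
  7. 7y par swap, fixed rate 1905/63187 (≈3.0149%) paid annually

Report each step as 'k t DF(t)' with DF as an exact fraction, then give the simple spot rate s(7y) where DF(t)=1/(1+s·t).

step 1 [1y] zero: DF = P = 9871/10000 ≈ 0.987100
step 2 [2y] swap r/1=259/19612: DF=(1 − 259/19612·(0.987100))/(1+259/19612) = 9741/10000 ≈ 0.974100
step 3 [3y] bond c/1=13/400: DF=(4116919/4000000 − 13/400·(0.987100+0.974100))/(1+13/400) = 9351/10000 ≈ 0.935100
step 4 [4y] zero: DF = P = 9031/10000 ≈ 0.903100
step 5 [5y] zero: DF = P = 8789/10000 ≈ 0.878900
step 6 [6y] swap r/1=1691/55092: DF=(1 − 1691/55092·(0.987100+0.974100+0.935100+0.903100+0.878900))/(1+1691/55092) = 8309/10000 ≈ 0.830900
step 7 [7y] swap r/1=1905/63187: DF=(1 − 1905/63187·(0.987100+0.974100+0.935100+0.903100+0.878900+0.830900))/(1+1905/63187) = 1619/2000 ≈ 0.809500

1 1 9871/10000
2 2 9741/10000
3 3 9351/10000
4 4 9031/10000
5 5 8789/10000
6 6 8309/10000
7 7 1619/2000
s(7y) = (1/(1619/2000) − 1)/(7) = 381/11333 ≈ 3.3619%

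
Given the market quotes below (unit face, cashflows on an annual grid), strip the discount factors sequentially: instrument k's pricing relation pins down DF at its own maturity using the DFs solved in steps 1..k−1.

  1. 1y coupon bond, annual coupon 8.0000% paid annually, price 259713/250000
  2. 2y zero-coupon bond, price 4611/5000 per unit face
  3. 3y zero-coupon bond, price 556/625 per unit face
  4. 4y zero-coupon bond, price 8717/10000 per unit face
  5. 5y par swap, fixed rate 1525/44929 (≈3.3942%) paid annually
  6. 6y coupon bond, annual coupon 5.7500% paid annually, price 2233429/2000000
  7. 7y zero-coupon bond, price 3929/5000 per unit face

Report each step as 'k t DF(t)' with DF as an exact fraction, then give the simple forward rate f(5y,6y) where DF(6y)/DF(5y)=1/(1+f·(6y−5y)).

1 1 9619/10000
2 2 4611/5000
3 3 556/625
4 4 8717/10000
5 5 339/400
6 6 8117/10000
7 7 3929/5000
f(5y,6y) = ((339/400)/(8117/10000) − 1)/(1) = 358/8117 ≈ 4.4105%

step 1 [1y] bond c/1=2/25: DF=(259713/250000 − 2/25·(0))/(1+2/25) = 9619/10000 ≈ 0.961900
step 2 [2y] zero: DF = P = 4611/5000 ≈ 0.922200
step 3 [3y] zero: DF = P = 556/625 ≈ 0.889600
step 4 [4y] zero: DF = P = 8717/10000 ≈ 0.871700
step 5 [5y] swap r/1=1525/44929: DF=(1 − 1525/44929·(0.961900+0.922200+0.889600+0.871700))/(1+1525/44929) = 339/400 ≈ 0.847500
step 6 [6y] bond c/1=23/400: DF=(2233429/2000000 − 23/400·(0.961900+0.922200+0.889600+0.871700+0.847500))/(1+23/400) = 8117/10000 ≈ 0.811700
step 7 [7y] zero: DF = P = 3929/5000 ≈ 0.785800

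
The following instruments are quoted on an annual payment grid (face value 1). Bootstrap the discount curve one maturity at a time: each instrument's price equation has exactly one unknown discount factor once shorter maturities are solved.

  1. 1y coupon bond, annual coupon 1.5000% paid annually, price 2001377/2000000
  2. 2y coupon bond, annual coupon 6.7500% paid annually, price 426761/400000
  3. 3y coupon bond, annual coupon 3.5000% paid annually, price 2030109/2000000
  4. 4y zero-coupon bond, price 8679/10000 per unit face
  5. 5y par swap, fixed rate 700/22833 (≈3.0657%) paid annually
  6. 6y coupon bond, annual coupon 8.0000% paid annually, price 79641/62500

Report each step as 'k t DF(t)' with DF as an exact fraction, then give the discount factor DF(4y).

1 1 9859/10000
2 2 9371/10000
3 3 9157/10000
4 4 8679/10000
5 5 43/50
6 6 526/625
DF(4y) = 8679/10000 ≈ 0.867900

step 1 [1y] bond c/1=3/200: DF=(2001377/2000000 − 3/200·(0))/(1+3/200) = 9859/10000 ≈ 0.985900
step 2 [2y] bond c/1=27/400: DF=(426761/400000 − 27/400·(0.985900))/(1+27/400) = 9371/10000 ≈ 0.937100
step 3 [3y] bond c/1=7/200: DF=(2030109/2000000 − 7/200·(0.985900+0.937100))/(1+7/200) = 9157/10000 ≈ 0.915700
step 4 [4y] zero: DF = P = 8679/10000 ≈ 0.867900
step 5 [5y] swap r/1=700/22833: DF=(1 − 700/22833·(0.985900+0.937100+0.915700+0.867900))/(1+700/22833) = 43/50 ≈ 0.860000
step 6 [6y] bond c/1=2/25: DF=(79641/62500 − 2/25·(0.985900+0.937100+0.915700+0.867900+0.860000))/(1+2/25) = 526/625 ≈ 0.841600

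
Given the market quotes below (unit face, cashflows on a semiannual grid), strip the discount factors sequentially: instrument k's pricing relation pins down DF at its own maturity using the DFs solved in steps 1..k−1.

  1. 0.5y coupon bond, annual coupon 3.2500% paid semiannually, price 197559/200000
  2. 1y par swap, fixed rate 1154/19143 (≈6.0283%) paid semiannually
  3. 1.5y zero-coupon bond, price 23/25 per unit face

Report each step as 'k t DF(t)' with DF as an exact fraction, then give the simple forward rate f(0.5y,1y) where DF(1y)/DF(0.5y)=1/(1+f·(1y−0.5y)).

1 1/2 243/250
2 1 9423/10000
3 3/2 23/25
f(0.5y,1y) = ((243/250)/(9423/10000) − 1)/(1/2) = 22/349 ≈ 6.3037%

step 1 [0.5y] bond c/2=13/800: DF=(197559/200000 − 13/800·(0))/(1+13/800) = 243/250 ≈ 0.972000
step 2 [1y] swap r/2=577/19143: DF=(1 − 577/19143·(0.972000))/(1+577/19143) = 9423/10000 ≈ 0.942300
step 3 [1.5y] zero: DF = P = 23/25 ≈ 0.920000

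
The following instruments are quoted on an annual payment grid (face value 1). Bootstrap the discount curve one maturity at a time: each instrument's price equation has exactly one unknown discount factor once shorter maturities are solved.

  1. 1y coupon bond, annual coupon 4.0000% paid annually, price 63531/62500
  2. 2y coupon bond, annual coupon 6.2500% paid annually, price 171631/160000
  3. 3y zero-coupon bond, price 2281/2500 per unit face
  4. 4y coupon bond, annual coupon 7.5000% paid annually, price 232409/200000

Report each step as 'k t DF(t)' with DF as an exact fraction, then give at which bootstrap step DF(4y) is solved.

1 1 4887/5000
2 2 9521/10000
3 3 2281/2500
4 4 8827/10000
DF(4y) is solved at step 4

step 1 [1y] bond c/1=1/25: DF=(63531/62500 − 1/25·(0))/(1+1/25) = 4887/5000 ≈ 0.977400
step 2 [2y] bond c/1=1/16: DF=(171631/160000 − 1/16·(0.977400))/(1+1/16) = 9521/10000 ≈ 0.952100
step 3 [3y] zero: DF = P = 2281/2500 ≈ 0.912400
step 4 [4y] bond c/1=3/40: DF=(232409/200000 − 3/40·(0.977400+0.952100+0.912400))/(1+3/40) = 8827/10000 ≈ 0.882700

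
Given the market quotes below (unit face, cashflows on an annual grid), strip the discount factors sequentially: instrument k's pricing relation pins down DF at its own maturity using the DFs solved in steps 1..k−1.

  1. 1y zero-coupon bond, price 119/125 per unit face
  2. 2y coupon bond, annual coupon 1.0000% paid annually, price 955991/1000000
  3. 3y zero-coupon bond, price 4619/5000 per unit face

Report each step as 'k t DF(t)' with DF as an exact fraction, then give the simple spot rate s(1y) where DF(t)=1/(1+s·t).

1 1 119/125
2 2 9371/10000
3 3 4619/5000
s(1y) = (1/(119/125) − 1)/(1) = 6/119 ≈ 5.0420%

step 1 [1y] zero: DF = P = 119/125 ≈ 0.952000
step 2 [2y] bond c/1=1/100: DF=(955991/1000000 − 1/100·(0.952000))/(1+1/100) = 9371/10000 ≈ 0.937100
step 3 [3y] zero: DF = P = 4619/5000 ≈ 0.923800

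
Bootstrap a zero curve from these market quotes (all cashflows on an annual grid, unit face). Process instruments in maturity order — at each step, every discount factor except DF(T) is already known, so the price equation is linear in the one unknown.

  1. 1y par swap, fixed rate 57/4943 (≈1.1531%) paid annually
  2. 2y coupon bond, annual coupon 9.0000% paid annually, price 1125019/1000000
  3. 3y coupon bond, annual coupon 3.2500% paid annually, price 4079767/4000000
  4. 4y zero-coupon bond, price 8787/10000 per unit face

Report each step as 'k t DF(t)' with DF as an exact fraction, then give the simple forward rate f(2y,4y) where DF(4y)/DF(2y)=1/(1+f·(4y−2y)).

step 1 [1y] swap r/1=57/4943: DF=(1 − 57/4943·(0))/(1+57/4943) = 4943/5000 ≈ 0.988600
step 2 [2y] bond c/1=9/100: DF=(1125019/1000000 − 9/100·(0.988600))/(1+9/100) = 1901/2000 ≈ 0.950500
step 3 [3y] bond c/1=13/400: DF=(4079767/4000000 − 13/400·(0.988600+0.950500))/(1+13/400) = 2317/2500 ≈ 0.926800
step 4 [4y] zero: DF = P = 8787/10000 ≈ 0.878700

1 1 4943/5000
2 2 1901/2000
3 3 2317/2500
4 4 8787/10000
f(2y,4y) = ((1901/2000)/(8787/10000) − 1)/(2) = 359/8787 ≈ 4.0856%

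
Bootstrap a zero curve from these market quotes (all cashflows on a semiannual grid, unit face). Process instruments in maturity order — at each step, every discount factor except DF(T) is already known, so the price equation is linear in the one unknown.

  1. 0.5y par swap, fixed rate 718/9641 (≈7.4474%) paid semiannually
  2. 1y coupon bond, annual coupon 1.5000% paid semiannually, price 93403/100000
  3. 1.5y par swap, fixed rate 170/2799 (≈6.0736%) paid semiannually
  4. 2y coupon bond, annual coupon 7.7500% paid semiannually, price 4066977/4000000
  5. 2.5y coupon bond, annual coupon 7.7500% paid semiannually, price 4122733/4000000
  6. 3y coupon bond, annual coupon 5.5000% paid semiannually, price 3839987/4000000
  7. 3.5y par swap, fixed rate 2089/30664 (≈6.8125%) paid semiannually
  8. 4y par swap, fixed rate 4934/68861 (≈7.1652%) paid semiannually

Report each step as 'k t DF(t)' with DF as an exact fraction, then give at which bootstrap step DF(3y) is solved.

step 1 [0.5y] swap r/2=359/9641: DF=(1 − 359/9641·(0))/(1+359/9641) = 9641/10000 ≈ 0.964100
step 2 [1y] bond c/2=3/400: DF=(93403/100000 − 3/400·(0.964100))/(1+3/400) = 9199/10000 ≈ 0.919900
step 3 [1.5y] swap r/2=85/2799: DF=(1 − 85/2799·(0.964100+0.919900))/(1+85/2799) = 183/200 ≈ 0.915000
step 4 [2y] bond c/2=31/800: DF=(4066977/4000000 − 31/800·(0.964100+0.919900+0.915000))/(1+31/800) = 1093/1250 ≈ 0.874400
step 5 [2.5y] bond c/2=31/800: DF=(4122733/4000000 − 31/800·(0.964100+0.919900+0.915000+0.874400))/(1+31/800) = 1069/1250 ≈ 0.855200
step 6 [3y] bond c/2=11/400: DF=(3839987/4000000 − 11/400·(0.964100+0.919900+0.915000+0.874400+0.855200))/(1+11/400) = 8131/10000 ≈ 0.813100
step 7 [3.5y] swap r/2=2089/61328: DF=(1 − 2089/61328·(0.964100+0.919900+0.915000+0.874400+0.855200+0.813100))/(1+2089/61328) = 7911/10000 ≈ 0.791100
step 8 [4y] swap r/2=2467/68861: DF=(1 − 2467/68861·(0.964100+0.919900+0.915000+0.874400+0.855200+0.813100+0.791100))/(1+2467/68861) = 7533/10000 ≈ 0.753300

1 1/2 9641/10000
2 1 9199/10000
3 3/2 183/200
4 2 1093/1250
5 5/2 1069/1250
6 3 8131/10000
7 7/2 7911/10000
8 4 7533/10000
DF(3y) is solved at step 6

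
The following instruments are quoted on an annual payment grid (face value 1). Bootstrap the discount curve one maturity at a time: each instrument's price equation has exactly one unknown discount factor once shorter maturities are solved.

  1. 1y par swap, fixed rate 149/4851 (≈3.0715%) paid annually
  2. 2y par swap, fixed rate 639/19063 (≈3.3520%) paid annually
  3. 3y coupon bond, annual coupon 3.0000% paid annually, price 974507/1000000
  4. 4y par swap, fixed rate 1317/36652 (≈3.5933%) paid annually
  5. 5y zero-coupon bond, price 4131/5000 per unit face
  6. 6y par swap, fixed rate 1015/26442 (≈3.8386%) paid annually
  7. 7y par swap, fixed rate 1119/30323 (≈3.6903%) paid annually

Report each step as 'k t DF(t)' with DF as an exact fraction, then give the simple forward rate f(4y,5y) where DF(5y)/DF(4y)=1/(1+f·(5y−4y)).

1 1 4851/5000
2 2 9361/10000
3 3 4453/5000
4 4 8683/10000
5 5 4131/5000
6 6 797/1000
7 7 3881/5000
f(4y,5y) = ((8683/10000)/(4131/5000) − 1)/(1) = 421/8262 ≈ 5.0956%

step 1 [1y] swap r/1=149/4851: DF=(1 − 149/4851·(0))/(1+149/4851) = 4851/5000 ≈ 0.970200
step 2 [2y] swap r/1=639/19063: DF=(1 − 639/19063·(0.970200))/(1+639/19063) = 9361/10000 ≈ 0.936100
step 3 [3y] bond c/1=3/100: DF=(974507/1000000 − 3/100·(0.970200+0.936100))/(1+3/100) = 4453/5000 ≈ 0.890600
step 4 [4y] swap r/1=1317/36652: DF=(1 − 1317/36652·(0.970200+0.936100+0.890600))/(1+1317/36652) = 8683/10000 ≈ 0.868300
step 5 [5y] zero: DF = P = 4131/5000 ≈ 0.826200
step 6 [6y] swap r/1=1015/26442: DF=(1 − 1015/26442·(0.970200+0.936100+0.890600+0.868300+0.826200))/(1+1015/26442) = 797/1000 ≈ 0.797000
step 7 [7y] swap r/1=1119/30323: DF=(1 − 1119/30323·(0.970200+0.936100+0.890600+0.868300+0.826200+0.797000))/(1+1119/30323) = 3881/5000 ≈ 0.776200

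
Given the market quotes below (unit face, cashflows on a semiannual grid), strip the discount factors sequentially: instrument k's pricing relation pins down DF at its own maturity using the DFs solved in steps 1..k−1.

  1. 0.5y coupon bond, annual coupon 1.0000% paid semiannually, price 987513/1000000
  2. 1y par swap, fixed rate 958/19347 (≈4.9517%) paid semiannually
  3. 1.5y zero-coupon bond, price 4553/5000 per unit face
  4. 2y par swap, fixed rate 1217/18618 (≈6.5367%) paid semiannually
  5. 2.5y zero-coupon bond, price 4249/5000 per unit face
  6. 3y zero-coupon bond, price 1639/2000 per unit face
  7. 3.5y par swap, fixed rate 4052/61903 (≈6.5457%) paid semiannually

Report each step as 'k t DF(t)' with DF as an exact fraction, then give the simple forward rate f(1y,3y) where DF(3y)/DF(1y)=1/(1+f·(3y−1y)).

1 1/2 4913/5000
2 1 9521/10000
3 3/2 4553/5000
4 2 8783/10000
5 5/2 4249/5000
6 3 1639/2000
7 7/2 3987/5000
f(1y,3y) = ((9521/10000)/(1639/2000) − 1)/(2) = 663/8195 ≈ 8.0903%

step 1 [0.5y] bond c/2=1/200: DF=(987513/1000000 − 1/200·(0))/(1+1/200) = 4913/5000 ≈ 0.982600
step 2 [1y] swap r/2=479/19347: DF=(1 − 479/19347·(0.982600))/(1+479/19347) = 9521/10000 ≈ 0.952100
step 3 [1.5y] zero: DF = P = 4553/5000 ≈ 0.910600
step 4 [2y] swap r/2=1217/37236: DF=(1 − 1217/37236·(0.982600+0.952100+0.910600))/(1+1217/37236) = 8783/10000 ≈ 0.878300
step 5 [2.5y] zero: DF = P = 4249/5000 ≈ 0.849800
step 6 [3y] zero: DF = P = 1639/2000 ≈ 0.819500
step 7 [3.5y] swap r/2=2026/61903: DF=(1 − 2026/61903·(0.982600+0.952100+0.910600+0.878300+0.849800+0.819500))/(1+2026/61903) = 3987/5000 ≈ 0.797400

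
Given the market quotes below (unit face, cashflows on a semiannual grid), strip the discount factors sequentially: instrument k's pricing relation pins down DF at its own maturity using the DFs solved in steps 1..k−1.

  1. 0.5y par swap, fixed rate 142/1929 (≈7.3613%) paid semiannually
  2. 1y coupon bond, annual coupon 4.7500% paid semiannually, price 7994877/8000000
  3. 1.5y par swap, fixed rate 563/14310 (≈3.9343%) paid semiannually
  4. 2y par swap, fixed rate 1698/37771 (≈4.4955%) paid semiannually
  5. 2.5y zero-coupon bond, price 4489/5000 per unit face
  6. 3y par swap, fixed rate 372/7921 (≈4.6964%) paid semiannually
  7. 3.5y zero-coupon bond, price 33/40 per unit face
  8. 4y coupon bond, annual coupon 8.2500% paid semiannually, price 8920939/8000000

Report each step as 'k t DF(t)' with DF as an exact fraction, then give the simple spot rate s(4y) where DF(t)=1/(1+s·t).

step 1 [0.5y] swap r/2=71/1929: DF=(1 − 71/1929·(0))/(1+71/1929) = 1929/2000 ≈ 0.964500
step 2 [1y] bond c/2=19/800: DF=(7994877/8000000 − 19/800·(0.964500))/(1+19/800) = 4769/5000 ≈ 0.953800
step 3 [1.5y] swap r/2=563/28620: DF=(1 − 563/28620·(0.964500+0.953800))/(1+563/28620) = 9437/10000 ≈ 0.943700
step 4 [2y] swap r/2=849/37771: DF=(1 − 849/37771·(0.964500+0.953800+0.943700))/(1+849/37771) = 9151/10000 ≈ 0.915100
step 5 [2.5y] zero: DF = P = 4489/5000 ≈ 0.897800
step 6 [3y] swap r/2=186/7921: DF=(1 − 186/7921·(0.964500+0.953800+0.943700+0.915100+0.897800))/(1+186/7921) = 4349/5000 ≈ 0.869800
step 7 [3.5y] zero: DF = P = 33/40 ≈ 0.825000
step 8 [4y] bond c/2=33/800: DF=(8920939/8000000 − 33/800·(0.964500+0.953800+0.943700+0.915100+0.897800+0.869800+0.825000))/(1+33/800) = 4093/5000 ≈ 0.818600

1 1/2 1929/2000
2 1 4769/5000
3 3/2 9437/10000
4 2 9151/10000
5 5/2 4489/5000
6 3 4349/5000
7 7/2 33/40
8 4 4093/5000
s(4y) = (1/(4093/5000) − 1)/(4) = 907/16372 ≈ 5.5399%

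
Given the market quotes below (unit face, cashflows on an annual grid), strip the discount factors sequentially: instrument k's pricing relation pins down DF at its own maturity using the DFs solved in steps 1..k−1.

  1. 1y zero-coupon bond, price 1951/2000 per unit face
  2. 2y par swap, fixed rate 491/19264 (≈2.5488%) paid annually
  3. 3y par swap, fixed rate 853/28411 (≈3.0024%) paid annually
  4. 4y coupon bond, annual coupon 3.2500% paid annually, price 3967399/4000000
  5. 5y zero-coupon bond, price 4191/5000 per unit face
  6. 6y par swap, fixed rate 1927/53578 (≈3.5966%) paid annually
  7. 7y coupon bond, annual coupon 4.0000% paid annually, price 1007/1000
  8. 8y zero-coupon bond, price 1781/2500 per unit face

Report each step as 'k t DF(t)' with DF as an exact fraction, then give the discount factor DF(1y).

step 1 [1y] zero: DF = P = 1951/2000 ≈ 0.975500
step 2 [2y] swap r/1=491/19264: DF=(1 − 491/19264·(0.975500))/(1+491/19264) = 9509/10000 ≈ 0.950900
step 3 [3y] swap r/1=853/28411: DF=(1 − 853/28411·(0.975500+0.950900))/(1+853/28411) = 9147/10000 ≈ 0.914700
step 4 [4y] bond c/1=13/400: DF=(3967399/4000000 − 13/400·(0.975500+0.950900+0.914700))/(1+13/400) = 1089/1250 ≈ 0.871200
step 5 [5y] zero: DF = P = 4191/5000 ≈ 0.838200
step 6 [6y] swap r/1=1927/53578: DF=(1 − 1927/53578·(0.975500+0.950900+0.914700+0.871200+0.838200))/(1+1927/53578) = 8073/10000 ≈ 0.807300
step 7 [7y] bond c/1=1/25: DF=(1007/1000 − 1/25·(0.975500+0.950900+0.914700+0.871200+0.838200+0.807300))/(1+1/25) = 3811/5000 ≈ 0.762200
step 8 [8y] zero: DF = P = 1781/2500 ≈ 0.712400

1 1 1951/2000
2 2 9509/10000
3 3 9147/10000
4 4 1089/1250
5 5 4191/5000
6 6 8073/10000
7 7 3811/5000
8 8 1781/2500
DF(1y) = 1951/2000 ≈ 0.975500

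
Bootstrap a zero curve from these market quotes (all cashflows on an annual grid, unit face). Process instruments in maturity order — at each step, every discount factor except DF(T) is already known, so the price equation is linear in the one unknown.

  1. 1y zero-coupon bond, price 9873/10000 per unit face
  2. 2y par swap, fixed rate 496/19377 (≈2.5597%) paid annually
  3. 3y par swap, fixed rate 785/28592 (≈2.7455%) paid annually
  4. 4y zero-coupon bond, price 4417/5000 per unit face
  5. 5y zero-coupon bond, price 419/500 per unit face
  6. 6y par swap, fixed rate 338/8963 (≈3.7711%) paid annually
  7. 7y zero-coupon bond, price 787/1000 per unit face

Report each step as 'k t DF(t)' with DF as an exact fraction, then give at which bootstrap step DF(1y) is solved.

step 1 [1y] zero: DF = P = 9873/10000 ≈ 0.987300
step 2 [2y] swap r/1=496/19377: DF=(1 − 496/19377·(0.987300))/(1+496/19377) = 594/625 ≈ 0.950400
step 3 [3y] swap r/1=785/28592: DF=(1 − 785/28592·(0.987300+0.950400))/(1+785/28592) = 1843/2000 ≈ 0.921500
step 4 [4y] zero: DF = P = 4417/5000 ≈ 0.883400
step 5 [5y] zero: DF = P = 419/500 ≈ 0.838000
step 6 [6y] swap r/1=338/8963: DF=(1 − 338/8963·(0.987300+0.950400+0.921500+0.883400+0.838000))/(1+338/8963) = 1993/2500 ≈ 0.797200
step 7 [7y] zero: DF = P = 787/1000 ≈ 0.787000

1 1 9873/10000
2 2 594/625
3 3 1843/2000
4 4 4417/5000
5 5 419/500
6 6 1993/2500
7 7 787/1000
DF(1y) is solved at step 1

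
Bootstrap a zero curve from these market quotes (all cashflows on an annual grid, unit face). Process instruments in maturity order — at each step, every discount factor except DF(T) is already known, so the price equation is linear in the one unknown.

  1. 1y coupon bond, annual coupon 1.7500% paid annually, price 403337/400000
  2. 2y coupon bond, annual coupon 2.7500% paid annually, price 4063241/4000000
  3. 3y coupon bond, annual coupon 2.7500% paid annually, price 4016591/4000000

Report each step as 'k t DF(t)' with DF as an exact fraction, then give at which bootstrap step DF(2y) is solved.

1 1 991/1000
2 2 9621/10000
3 3 37/40
DF(2y) is solved at step 2

step 1 [1y] bond c/1=7/400: DF=(403337/400000 − 7/400·(0))/(1+7/400) = 991/1000 ≈ 0.991000
step 2 [2y] bond c/1=11/400: DF=(4063241/4000000 − 11/400·(0.991000))/(1+11/400) = 9621/10000 ≈ 0.962100
step 3 [3y] bond c/1=11/400: DF=(4016591/4000000 − 11/400·(0.991000+0.962100))/(1+11/400) = 37/40 ≈ 0.925000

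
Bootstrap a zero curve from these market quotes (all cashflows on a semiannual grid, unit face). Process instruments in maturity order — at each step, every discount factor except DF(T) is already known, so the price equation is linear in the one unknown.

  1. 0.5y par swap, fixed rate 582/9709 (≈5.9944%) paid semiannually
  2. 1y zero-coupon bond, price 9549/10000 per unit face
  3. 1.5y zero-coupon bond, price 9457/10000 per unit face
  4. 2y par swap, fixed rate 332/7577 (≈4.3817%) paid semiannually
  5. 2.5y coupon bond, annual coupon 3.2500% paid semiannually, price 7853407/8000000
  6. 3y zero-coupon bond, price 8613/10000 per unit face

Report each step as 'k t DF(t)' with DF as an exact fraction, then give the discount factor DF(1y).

1 1/2 9709/10000
2 1 9549/10000
3 3/2 9457/10000
4 2 917/1000
5 5/2 4527/5000
6 3 8613/10000
DF(1y) = 9549/10000 ≈ 0.954900

step 1 [0.5y] swap r/2=291/9709: DF=(1 − 291/9709·(0))/(1+291/9709) = 9709/10000 ≈ 0.970900
step 2 [1y] zero: DF = P = 9549/10000 ≈ 0.954900
step 3 [1.5y] zero: DF = P = 9457/10000 ≈ 0.945700
step 4 [2y] swap r/2=166/7577: DF=(1 − 166/7577·(0.970900+0.954900+0.945700))/(1+166/7577) = 917/1000 ≈ 0.917000
step 5 [2.5y] bond c/2=13/800: DF=(7853407/8000000 − 13/800·(0.970900+0.954900+0.945700+0.917000))/(1+13/800) = 4527/5000 ≈ 0.905400
step 6 [3y] zero: DF = P = 8613/10000 ≈ 0.861300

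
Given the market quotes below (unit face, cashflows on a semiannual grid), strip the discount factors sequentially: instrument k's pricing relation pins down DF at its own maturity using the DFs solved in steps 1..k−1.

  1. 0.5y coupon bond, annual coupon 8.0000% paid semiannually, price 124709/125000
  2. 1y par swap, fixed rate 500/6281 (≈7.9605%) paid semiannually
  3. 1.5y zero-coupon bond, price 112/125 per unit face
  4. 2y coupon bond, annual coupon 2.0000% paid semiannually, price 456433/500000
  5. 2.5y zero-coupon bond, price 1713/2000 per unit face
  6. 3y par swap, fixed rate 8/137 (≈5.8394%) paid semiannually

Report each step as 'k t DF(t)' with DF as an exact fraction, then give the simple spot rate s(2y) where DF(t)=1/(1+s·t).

step 1 [0.5y] bond c/2=1/25: DF=(124709/125000 − 1/25·(0))/(1+1/25) = 9593/10000 ≈ 0.959300
step 2 [1y] swap r/2=250/6281: DF=(1 − 250/6281·(0.959300))/(1+250/6281) = 37/40 ≈ 0.925000
step 3 [1.5y] zero: DF = P = 112/125 ≈ 0.896000
step 4 [2y] bond c/2=1/100: DF=(456433/500000 − 1/100·(0.959300+0.925000+0.896000))/(1+1/100) = 8763/10000 ≈ 0.876300
step 5 [2.5y] zero: DF = P = 1713/2000 ≈ 0.856500
step 6 [3y] swap r/2=4/137: DF=(1 − 4/137·(0.959300+0.925000+0.896000+0.876300+0.856500))/(1+4/137) = 2109/2500 ≈ 0.843600

1 1/2 9593/10000
2 1 37/40
3 3/2 112/125
4 2 8763/10000
5 5/2 1713/2000
6 3 2109/2500
s(2y) = (1/(8763/10000) − 1)/(2) = 1237/17526 ≈ 7.0581%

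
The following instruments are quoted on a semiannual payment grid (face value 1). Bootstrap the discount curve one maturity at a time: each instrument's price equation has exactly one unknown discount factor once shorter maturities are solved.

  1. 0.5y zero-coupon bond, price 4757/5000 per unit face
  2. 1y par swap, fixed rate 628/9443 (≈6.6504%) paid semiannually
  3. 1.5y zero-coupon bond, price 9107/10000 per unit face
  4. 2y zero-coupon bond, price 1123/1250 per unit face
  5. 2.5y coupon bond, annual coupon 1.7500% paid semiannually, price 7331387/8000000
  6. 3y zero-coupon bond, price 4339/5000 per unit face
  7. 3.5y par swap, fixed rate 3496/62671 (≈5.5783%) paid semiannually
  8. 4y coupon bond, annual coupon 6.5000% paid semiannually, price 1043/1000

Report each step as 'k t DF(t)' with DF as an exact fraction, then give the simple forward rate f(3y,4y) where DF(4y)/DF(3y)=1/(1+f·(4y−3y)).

1 1/2 4757/5000
2 1 2343/2500
3 3/2 9107/10000
4 2 1123/1250
5 5/2 2191/2500
6 3 4339/5000
7 7/2 2063/2500
8 4 8129/10000
f(3y,4y) = ((4339/5000)/(8129/10000) − 1)/(1) = 549/8129 ≈ 6.7536%

step 1 [0.5y] zero: DF = P = 4757/5000 ≈ 0.951400
step 2 [1y] swap r/2=314/9443: DF=(1 − 314/9443·(0.951400))/(1+314/9443) = 2343/2500 ≈ 0.937200
step 3 [1.5y] zero: DF = P = 9107/10000 ≈ 0.910700
step 4 [2y] zero: DF = P = 1123/1250 ≈ 0.898400
step 5 [2.5y] bond c/2=7/800: DF=(7331387/8000000 − 7/800·(0.951400+0.937200+0.910700+0.898400))/(1+7/800) = 2191/2500 ≈ 0.876400
step 6 [3y] zero: DF = P = 4339/5000 ≈ 0.867800
step 7 [3.5y] swap r/2=1748/62671: DF=(1 − 1748/62671·(0.951400+0.937200+0.910700+0.898400+0.876400+0.867800))/(1+1748/62671) = 2063/2500 ≈ 0.825200
step 8 [4y] bond c/2=13/400: DF=(1043/1000 − 13/400·(0.951400+0.937200+0.910700+0.898400+0.876400+0.867800+0.825200))/(1+13/400) = 8129/10000 ≈ 0.812900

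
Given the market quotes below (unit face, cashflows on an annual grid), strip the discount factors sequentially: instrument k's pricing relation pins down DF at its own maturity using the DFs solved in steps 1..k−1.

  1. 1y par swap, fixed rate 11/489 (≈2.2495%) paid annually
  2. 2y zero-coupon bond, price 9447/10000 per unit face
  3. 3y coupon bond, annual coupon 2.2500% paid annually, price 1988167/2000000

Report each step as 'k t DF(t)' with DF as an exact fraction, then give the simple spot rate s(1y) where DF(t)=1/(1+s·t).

1 1 489/500
2 2 9447/10000
3 3 9299/10000
s(1y) = (1/(489/500) − 1)/(1) = 11/489 ≈ 2.2495%

step 1 [1y] swap r/1=11/489: DF=(1 − 11/489·(0))/(1+11/489) = 489/500 ≈ 0.978000
step 2 [2y] zero: DF = P = 9447/10000 ≈ 0.944700
step 3 [3y] bond c/1=9/400: DF=(1988167/2000000 − 9/400·(0.978000+0.944700))/(1+9/400) = 9299/10000 ≈ 0.929900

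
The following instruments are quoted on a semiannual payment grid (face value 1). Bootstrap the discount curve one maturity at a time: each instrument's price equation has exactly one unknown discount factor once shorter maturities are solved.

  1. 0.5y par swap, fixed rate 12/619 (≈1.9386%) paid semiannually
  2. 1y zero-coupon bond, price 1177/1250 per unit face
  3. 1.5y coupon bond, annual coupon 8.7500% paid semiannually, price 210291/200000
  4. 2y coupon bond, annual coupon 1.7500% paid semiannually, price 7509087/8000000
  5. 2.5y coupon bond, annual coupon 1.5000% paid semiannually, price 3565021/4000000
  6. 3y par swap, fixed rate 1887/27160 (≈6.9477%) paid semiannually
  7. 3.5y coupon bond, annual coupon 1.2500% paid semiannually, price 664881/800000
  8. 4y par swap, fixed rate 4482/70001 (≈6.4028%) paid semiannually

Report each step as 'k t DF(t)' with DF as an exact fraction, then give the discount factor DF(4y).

step 1 [0.5y] swap r/2=6/619: DF=(1 − 6/619·(0))/(1+6/619) = 619/625 ≈ 0.990400
step 2 [1y] zero: DF = P = 1177/1250 ≈ 0.941600
step 3 [1.5y] bond c/2=7/160: DF=(210291/200000 − 7/160·(0.990400+0.941600))/(1+7/160) = 579/625 ≈ 0.926400
step 4 [2y] bond c/2=7/800: DF=(7509087/8000000 − 7/800·(0.990400+0.941600+0.926400))/(1+7/800) = 9057/10000 ≈ 0.905700
step 5 [2.5y] bond c/2=3/400: DF=(3565021/4000000 − 3/400·(0.990400+0.941600+0.926400+0.905700))/(1+3/400) = 4283/5000 ≈ 0.856600
step 6 [3y] swap r/2=1887/54320: DF=(1 − 1887/54320·(0.990400+0.941600+0.926400+0.905700+0.856600))/(1+1887/54320) = 8113/10000 ≈ 0.811300
step 7 [3.5y] bond c/2=1/160: DF=(664881/800000 − 1/160·(0.990400+0.941600+0.926400+0.905700+0.856600+0.811300))/(1+1/160) = 3961/5000 ≈ 0.792200
step 8 [4y] swap r/2=2241/70001: DF=(1 − 2241/70001·(0.990400+0.941600+0.926400+0.905700+0.856600+0.811300+0.792200))/(1+2241/70001) = 7759/10000 ≈ 0.775900

1 1/2 619/625
2 1 1177/1250
3 3/2 579/625
4 2 9057/10000
5 5/2 4283/5000
6 3 8113/10000
7 7/2 3961/5000
8 4 7759/10000
DF(4y) = 7759/10000 ≈ 0.775900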